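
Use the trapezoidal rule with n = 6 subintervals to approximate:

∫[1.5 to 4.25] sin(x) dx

f(x) = sin(x)
a = 1.5, b = 4.25, n = 6
h = (b - a)/n = 0.458333

Trapezoidal rule: (h/2)[f(x₀) + 2f(x₁) + 2f(x₂) + ... + f(xₙ)]

x_0 = 1.5000, f(x_0) = 0.997495, coefficient = 1
x_1 = 1.9583, f(x_1) = 0.925843, coefficient = 2
x_2 = 2.4167, f(x_2) = 0.663080, coefficient = 2
x_3 = 2.8750, f(x_3) = 0.263446, coefficient = 2
x_4 = 3.3333, f(x_4) = -0.190568, coefficient = 2
x_5 = 3.7917, f(x_5) = -0.605245, coefficient = 2
x_6 = 4.2500, f(x_6) = -0.894989, coefficient = 1

I ≈ (0.458333/2) × 2.215616 = 0.507745
Exact value: 0.516825
Error: 0.009079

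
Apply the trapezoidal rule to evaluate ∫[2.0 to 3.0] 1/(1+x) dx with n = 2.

f(x) = 1/(1+x)
a = 2.0, b = 3.0, n = 2
h = (b - a)/n = 0.500000

Trapezoidal rule: (h/2)[f(x₀) + 2f(x₁) + 2f(x₂) + ... + f(xₙ)]

x_0 = 2.0000, f(x_0) = 0.333333, coefficient = 1
x_1 = 2.5000, f(x_1) = 0.285714, coefficient = 2
x_2 = 3.0000, f(x_2) = 0.250000, coefficient = 1

I ≈ (0.500000/2) × 1.154762 = 0.288690
Exact value: 0.287682
Error: 0.001008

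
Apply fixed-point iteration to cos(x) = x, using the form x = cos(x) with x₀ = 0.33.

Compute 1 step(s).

Equation: cos(x) = x
Fixed-point form: x = cos(x)
x₀ = 0.33

x_1 = g(0.330000) = 0.946042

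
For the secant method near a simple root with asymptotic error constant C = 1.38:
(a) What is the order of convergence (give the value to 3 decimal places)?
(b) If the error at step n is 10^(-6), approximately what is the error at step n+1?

(a) Secant method has superlinear convergence with order φ = (1+√5)/2 ≈ 1.618.
    This means |e_{n+1}| ≈ C|e_n|^1.618.

(b) With |e_n| = 10^(-6) and C = 1.38:
    |e_{n+1}| ≈ 1.38 × (10^(-6))^1.618 = 1.38 × 10^(-9.71)

(a) ≈ 1.618 (golden ratio); (b) |e_{n+1}| ≈ 2.702e-10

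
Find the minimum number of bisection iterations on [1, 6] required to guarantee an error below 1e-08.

We need (b-a)/2^n ≤ 1e-08
(6 - 1)/2^n ≤ 1e-08
5/2^n ≤ 1e-08
2^n ≥ 500000000
n ≥ log₂(500000000) = 28.90
n ≥ 29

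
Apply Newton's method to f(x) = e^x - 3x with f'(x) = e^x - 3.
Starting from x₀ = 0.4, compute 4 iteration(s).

f(x) = e^x - 3x
f'(x) = e^x - 3
x₀ = 0.4

Newton-Raphson formula: x_{n+1} = x_n - f(x_n)/f'(x_n)

Iteration 1:
  f(0.400000) = 0.291825
  f'(0.400000) = -1.508175
  x_1 = 0.400000 - 0.291825/(-1.508175) = 0.593495
Iteration 2:
  f(0.593495) = 0.029819
  f'(0.593495) = -1.189695
  x_2 = 0.593495 - 0.029819/(-1.189695) = 0.618560
Iteration 3:
  f(0.618560) = 0.000573
  f'(0.618560) = -1.143747
  x_3 = 0.618560 - 0.000573/(-1.143747) = 0.619061
Iteration 4:
  f(0.619061) = 0.000000
  f'(0.619061) = -1.142817
  x_4 = 0.619061 - 0.000000/(-1.142817) = 0.619061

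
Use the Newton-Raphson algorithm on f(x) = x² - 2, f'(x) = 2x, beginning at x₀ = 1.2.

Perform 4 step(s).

f(x) = x² - 2
f'(x) = 2x
x₀ = 1.2

Newton-Raphson formula: x_{n+1} = x_n - f(x_n)/f'(x_n)

Iteration 1:
  f(1.200000) = -0.560000
  f'(1.200000) = 2.400000
  x_1 = 1.200000 - (-0.560000)/2.400000 = 1.433333
Iteration 2:
  f(1.433333) = 0.054444
  f'(1.433333) = 2.866667
  x_2 = 1.433333 - 0.054444/2.866667 = 1.414341
Iteration 3:
  f(1.414341) = 0.000361
  f'(1.414341) = 2.828682
  x_3 = 1.414341 - 0.000361/2.828682 = 1.414214
Iteration 4:
  f(1.414214) = 0.000000
  f'(1.414214) = 2.828427
  x_4 = 1.414214 - 0.000000/2.828427 = 1.414214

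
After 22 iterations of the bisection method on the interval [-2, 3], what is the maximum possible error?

Bisection error bound: |error| ≤ (b-a)/2^n
|error| ≤ (3 - (-2))/2^22 = 5/2^22
|error| ≤ 0.0000011921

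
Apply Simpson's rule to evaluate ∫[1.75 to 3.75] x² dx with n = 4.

f(x) = x²
a = 1.75, b = 3.75, n = 4
h = (b - a)/n = 0.500000

Simpson's rule: (h/3)[f(x₀) + 4f(x₁) + 2f(x₂) + ... + f(xₙ)]

x_0 = 1.7500, f(x_0) = 3.062500, coefficient = 1
x_1 = 2.2500, f(x_1) = 5.062500, coefficient = 4
x_2 = 2.7500, f(x_2) = 7.562500, coefficient = 2
x_3 = 3.2500, f(x_3) = 10.562500, coefficient = 4
x_4 = 3.7500, f(x_4) = 14.062500, coefficient = 1

I ≈ (0.500000/3) × 94.750000 = 15.791667
Exact value: 15.791667
Error: 0.000000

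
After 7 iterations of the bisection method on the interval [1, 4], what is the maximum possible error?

Bisection error bound: |error| ≤ (b-a)/2^n
|error| ≤ (4 - 1)/2^7 = 3/2^7
|error| ≤ 0.0234375000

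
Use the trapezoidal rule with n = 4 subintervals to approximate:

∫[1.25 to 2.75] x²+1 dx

f(x) = x²+1
a = 1.25, b = 2.75, n = 4
h = (b - a)/n = 0.375000

Trapezoidal rule: (h/2)[f(x₀) + 2f(x₁) + 2f(x₂) + ... + f(xₙ)]

x_0 = 1.2500, f(x_0) = 2.562500, coefficient = 1
x_1 = 1.6250, f(x_1) = 3.640625, coefficient = 2
x_2 = 2.0000, f(x_2) = 5.000000, coefficient = 2
x_3 = 2.3750, f(x_3) = 6.640625, coefficient = 2
x_4 = 2.7500, f(x_4) = 8.562500, coefficient = 1

I ≈ (0.375000/2) × 41.687500 = 7.816406
Exact value: 7.781250
Error: 0.035156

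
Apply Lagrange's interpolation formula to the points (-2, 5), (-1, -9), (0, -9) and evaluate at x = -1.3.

Lagrange interpolation formula:
P(x) = Σ yᵢ × Lᵢ(x)
where Lᵢ(x) = Π_{j≠i} (x - xⱼ)/(xᵢ - xⱼ)

L_0(-1.3) = (-1.3 - (-1))/(-2 - (-1)) × (-1.3 - 0)/(-2 - 0) = 0.195000
L_1(-1.3) = (-1.3 - (-2))/(-1 - (-2)) × (-1.3 - 0)/(-1 - 0) = 0.910000
L_2(-1.3) = (-1.3 - (-2))/(0 - (-2)) × (-1.3 - (-1))/(0 - (-1)) = -0.105000

P(-1.3) = 5×L_0(-1.3) + (-9)×L_1(-1.3) + (-9)×L_2(-1.3)
P(-1.3) = -6.270000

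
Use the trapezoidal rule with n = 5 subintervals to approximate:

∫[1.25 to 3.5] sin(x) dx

f(x) = sin(x)
a = 1.25, b = 3.5, n = 5
h = (b - a)/n = 0.450000

Trapezoidal rule: (h/2)[f(x₀) + 2f(x₁) + 2f(x₂) + ... + f(xₙ)]

x_0 = 1.2500, f(x_0) = 0.948985, coefficient = 1
x_1 = 1.7000, f(x_1) = 0.991665, coefficient = 2
x_2 = 2.1500, f(x_2) = 0.836899, coefficient = 2
x_3 = 2.6000, f(x_3) = 0.515501, coefficient = 2
x_4 = 3.0500, f(x_4) = 0.091465, coefficient = 2
x_5 = 3.5000, f(x_5) = -0.350783, coefficient = 1

I ≈ (0.450000/2) × 5.469261 = 1.230584
Exact value: 1.251779
Error: 0.021195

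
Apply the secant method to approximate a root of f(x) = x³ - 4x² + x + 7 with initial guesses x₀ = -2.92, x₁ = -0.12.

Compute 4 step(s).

f(x) = x³ - 4x² + x + 7
x₀ = -2.92, x₁ = -0.12

Secant formula: x_{n+1} = x_n - f(x_n)(x_n - x_{n-1})/(f(x_n) - f(x_{n-1}))

Iteration 1:
  f(-2.920000) = -54.922688
  f(-0.120000) = 6.820672
  x_2 = -0.120000 - 6.820672×(-0.120000 - (-2.920000))/(6.820672 - (-54.922688))
       = -0.429311
Iteration 2:
  f(-0.120000) = 6.820672
  f(-0.429311) = 5.754333
  x_3 = -0.429311 - 5.754333×(-0.429311 - (-0.120000))/(5.754333 - 6.820672)
       = -2.098459
Iteration 3:
  f(-0.429311) = 5.754333
  f(-2.098459) = -21.953193
  x_4 = -2.098459 - (-21.953193)×(-2.098459 - (-0.429311))/(-21.953193 - 5.754333)
       = -0.775961
Iteration 4:
  f(-2.098459) = -21.953193
  f(-0.775961) = 3.348356
  x_5 = -0.775961 - 3.348356×(-0.775961 - (-2.098459))/(3.348356 - (-21.953193))
       = -0.950978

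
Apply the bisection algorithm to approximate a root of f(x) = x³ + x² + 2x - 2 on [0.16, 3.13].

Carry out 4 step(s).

f(x) = x³ + x² + 2x - 2
Initial interval: [0.16, 3.13]

Iteration 1:
  c_1 = (0.160000 + 3.130000)/2 = 1.645000
  f(c_1) = f(1.645000) = 8.447436
  f(a) × f(c) < 0, new interval: [0.160000, 1.645000]
Iteration 2:
  c_2 = (0.160000 + 1.645000)/2 = 0.902500
  f(c_2) = f(0.902500) = 1.354598
  f(a) × f(c) < 0, new interval: [0.160000, 0.902500]
Iteration 3:
  c_3 = (0.160000 + 0.902500)/2 = 0.531250
  f(c_3) = f(0.531250) = -0.505341
  f(a) × f(c) ≥ 0, new interval: [0.531250, 0.902500]
Iteration 4:
  c_4 = (0.531250 + 0.902500)/2 = 0.716875
  f(c_4) = f(0.716875) = 0.316069
  f(a) × f(c) < 0, new interval: [0.531250, 0.716875]

After 4 iteration(s), the approximation is c_4 = 0.716875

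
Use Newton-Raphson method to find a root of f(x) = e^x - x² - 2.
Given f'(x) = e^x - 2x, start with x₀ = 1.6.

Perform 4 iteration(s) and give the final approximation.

f(x) = e^x - x² - 2
f'(x) = e^x - 2x
x₀ = 1.6

Newton-Raphson formula: x_{n+1} = x_n - f(x_n)/f'(x_n)

Iteration 1:
  f(1.600000) = 0.393032
  f'(1.600000) = 1.753032
  x_1 = 1.600000 - 0.393032/1.753032 = 1.375799
Iteration 2:
  f(1.375799) = 0.065415
  f'(1.375799) = 1.206639
  x_2 = 1.375799 - 0.065415/1.206639 = 1.321586
Iteration 3:
  f(1.321586) = 0.002774
  f'(1.321586) = 1.106192
  x_3 = 1.321586 - 0.002774/1.106192 = 1.319079
Iteration 4:
  f(1.319079) = 0.000005
  f'(1.319079) = 1.101817
  x_4 = 1.319079 - 0.000005/1.101817 = 1.319074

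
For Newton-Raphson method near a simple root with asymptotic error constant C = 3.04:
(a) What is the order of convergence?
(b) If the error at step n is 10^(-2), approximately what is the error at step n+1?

(a) Newton-Raphson has quadratic (order 2) convergence near simple roots.
    This means |e_{n+1}| ≈ C|e_n|².

(b) With |e_n| = 10^(-2) and C = 3.04:
    |e_{n+1}| ≈ 3.04 × (10^(-2))² = 3.04 × 10^(-4)

(a) 2 (quadratic); (b) |e_{n+1}| ≈ 3.040e-04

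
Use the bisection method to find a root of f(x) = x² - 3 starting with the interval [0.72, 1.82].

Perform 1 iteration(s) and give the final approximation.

f(x) = x² - 3
Initial interval: [0.72, 1.82]

Iteration 1:
  c_1 = (0.720000 + 1.820000)/2 = 1.270000
  f(c_1) = f(1.270000) = -1.387100
  f(a) × f(c) ≥ 0, new interval: [1.270000, 1.820000]

After 1 iteration(s), the approximation is c_1 = 1.270000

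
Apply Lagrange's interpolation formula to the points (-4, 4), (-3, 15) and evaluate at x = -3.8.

Lagrange interpolation formula:
P(x) = Σ yᵢ × Lᵢ(x)
where Lᵢ(x) = Π_{j≠i} (x - xⱼ)/(xᵢ - xⱼ)

L_0(-3.8) = (-3.8 - (-3))/(-4 - (-3)) = 0.800000
L_1(-3.8) = (-3.8 - (-4))/(-3 - (-4)) = 0.200000

P(-3.8) = 4×L_0(-3.8) + 15×L_1(-3.8)
P(-3.8) = 6.200000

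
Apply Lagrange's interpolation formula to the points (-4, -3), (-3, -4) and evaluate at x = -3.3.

Lagrange interpolation formula:
P(x) = Σ yᵢ × Lᵢ(x)
where Lᵢ(x) = Π_{j≠i} (x - xⱼ)/(xᵢ - xⱼ)

L_0(-3.3) = (-3.3 - (-3))/(-4 - (-3)) = 0.300000
L_1(-3.3) = (-3.3 - (-4))/(-3 - (-4)) = 0.700000

P(-3.3) = (-3)×L_0(-3.3) + (-4)×L_1(-3.3)
P(-3.3) = -3.700000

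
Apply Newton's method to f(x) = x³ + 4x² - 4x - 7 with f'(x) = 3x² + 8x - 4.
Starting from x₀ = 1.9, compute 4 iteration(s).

f(x) = x³ + 4x² - 4x - 7
f'(x) = 3x² + 8x - 4
x₀ = 1.9

Newton-Raphson formula: x_{n+1} = x_n - f(x_n)/f'(x_n)

Iteration 1:
  f(1.900000) = 6.699000
  f'(1.900000) = 22.030000
  x_1 = 1.900000 - 6.699000/22.030000 = 1.595915
Iteration 2:
  f(1.595915) = 0.868820
  f'(1.595915) = 16.408148
  x_2 = 1.595915 - 0.868820/16.408148 = 1.542964
Iteration 3:
  f(1.542964) = 0.024490
  f'(1.542964) = 15.485928
  x_3 = 1.542964 - 0.024490/15.485928 = 1.541383
Iteration 4:
  f(1.541383) = 0.000022
  f'(1.541383) = 15.458643
  x_4 = 1.541383 - 0.000022/15.458643 = 1.541381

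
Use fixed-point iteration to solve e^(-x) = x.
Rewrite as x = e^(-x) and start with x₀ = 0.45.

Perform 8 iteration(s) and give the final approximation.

Equation: e^(-x) = x
Fixed-point form: x = e^(-x)
x₀ = 0.45

x_1 = g(0.450000) = 0.637628
x_2 = g(0.637628) = 0.528545
x_3 = g(0.528545) = 0.589462
x_4 = g(0.589462) = 0.554625
x_5 = g(0.554625) = 0.574287
x_6 = g(0.574287) = 0.563106
x_7 = g(0.563106) = 0.569438
x_8 = g(0.569438) = 0.565844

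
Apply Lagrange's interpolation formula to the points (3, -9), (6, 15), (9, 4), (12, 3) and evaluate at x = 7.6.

Lagrange interpolation formula:
P(x) = Σ yᵢ × Lᵢ(x)
where Lᵢ(x) = Π_{j≠i} (x - xⱼ)/(xᵢ - xⱼ)

L_0(7.6) = (7.6 - 6)/(3 - 6) × (7.6 - 9)/(3 - 9) × (7.6 - 12)/(3 - 12) = -0.060840
L_1(7.6) = (7.6 - 3)/(6 - 3) × (7.6 - 9)/(6 - 9) × (7.6 - 12)/(6 - 12) = 0.524741
L_2(7.6) = (7.6 - 3)/(9 - 3) × (7.6 - 6)/(9 - 6) × (7.6 - 12)/(9 - 12) = 0.599704
L_3(7.6) = (7.6 - 3)/(12 - 3) × (7.6 - 6)/(12 - 6) × (7.6 - 9)/(12 - 9) = -0.063605

P(7.6) = (-9)×L_0(7.6) + 15×L_1(7.6) + 4×L_2(7.6) + 3×L_3(7.6)
P(7.6) = 10.626667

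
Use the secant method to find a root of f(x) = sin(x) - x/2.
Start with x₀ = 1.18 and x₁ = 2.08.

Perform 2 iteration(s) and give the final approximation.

f(x) = sin(x) - x/2
x₀ = 1.18, x₁ = 2.08

Secant formula: x_{n+1} = x_n - f(x_n)(x_n - x_{n-1})/(f(x_n) - f(x_{n-1}))

Iteration 1:
  f(1.180000) = 0.334606
  f(2.080000) = -0.166867
  x_2 = 2.080000 - (-0.166867)×(2.080000 - 1.180000)/(-0.166867 - 0.334606)
       = 1.780522
Iteration 2:
  f(2.080000) = -0.166867
  f(1.780522) = 0.087827
  x_3 = 1.780522 - 0.087827×(1.780522 - 2.080000)/(0.087827 - (-0.166867))
       = 1.883792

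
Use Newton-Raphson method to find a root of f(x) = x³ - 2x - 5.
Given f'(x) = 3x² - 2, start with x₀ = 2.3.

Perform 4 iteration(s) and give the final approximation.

f(x) = x³ - 2x - 5
f'(x) = 3x² - 2
x₀ = 2.3

Newton-Raphson formula: x_{n+1} = x_n - f(x_n)/f'(x_n)

Iteration 1:
  f(2.300000) = 2.567000
  f'(2.300000) = 13.870000
  x_1 = 2.300000 - 2.567000/13.870000 = 2.114924
Iteration 2:
  f(2.114924) = 0.230006
  f'(2.114924) = 11.418714
  x_2 = 2.114924 - 0.230006/11.418714 = 2.094781
Iteration 3:
  f(2.094781) = 0.002566
  f'(2.094781) = 11.164327
  x_3 = 2.094781 - 0.002566/11.164327 = 2.094552
Iteration 4:
  f(2.094552) = 0.000000
  f'(2.094552) = 11.161438
  x_4 = 2.094552 - 0.000000/11.161438 = 2.094551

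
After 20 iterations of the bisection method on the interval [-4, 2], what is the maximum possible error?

Bisection error bound: |error| ≤ (b-a)/2^n
|error| ≤ (2 - (-4))/2^20 = 6/2^20
|error| ≤ 0.0000057220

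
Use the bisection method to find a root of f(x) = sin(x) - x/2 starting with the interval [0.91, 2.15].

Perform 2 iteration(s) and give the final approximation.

f(x) = sin(x) - x/2
Initial interval: [0.91, 2.15]

Iteration 1:
  c_1 = (0.910000 + 2.150000)/2 = 1.530000
  f(c_1) = f(1.530000) = 0.234168
  f(a) × f(c) ≥ 0, new interval: [1.530000, 2.150000]
Iteration 2:
  c_2 = (1.530000 + 2.150000)/2 = 1.840000
  f(c_2) = f(1.840000) = 0.043983
  f(a) × f(c) ≥ 0, new interval: [1.840000, 2.150000]

After 2 iteration(s), the approximation is c_2 = 1.840000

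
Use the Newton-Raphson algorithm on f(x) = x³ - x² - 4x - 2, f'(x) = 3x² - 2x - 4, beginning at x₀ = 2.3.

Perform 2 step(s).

f(x) = x³ - x² - 4x - 2
f'(x) = 3x² - 2x - 4
x₀ = 2.3

Newton-Raphson formula: x_{n+1} = x_n - f(x_n)/f'(x_n)

Iteration 1:
  f(2.300000) = -4.323000
  f'(2.300000) = 7.270000
  x_1 = 2.300000 - (-4.323000)/7.270000 = 2.894635
Iteration 2:
  f(2.894635) = 2.296447
  f'(2.894635) = 15.347473
  x_2 = 2.894635 - 2.296447/15.347473 = 2.745005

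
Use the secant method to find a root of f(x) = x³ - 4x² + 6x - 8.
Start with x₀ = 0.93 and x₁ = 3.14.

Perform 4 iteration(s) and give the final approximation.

f(x) = x³ - 4x² + 6x - 8
x₀ = 0.93, x₁ = 3.14

Secant formula: x_{n+1} = x_n - f(x_n)(x_n - x_{n-1})/(f(x_n) - f(x_{n-1}))

Iteration 1:
  f(0.930000) = -5.075243
  f(3.140000) = 2.360744
  x_2 = 3.140000 - 2.360744×(3.140000 - 0.930000)/(2.360744 - (-5.075243))
       = 2.438379
Iteration 2:
  f(3.140000) = 2.360744
  f(2.438379) = -2.654643
  x_3 = 2.438379 - (-2.654643)×(2.438379 - 3.140000)/(-2.654643 - 2.360744)
       = 2.809747
Iteration 3:
  f(2.438379) = -2.654643
  f(2.809747) = -0.538183
  x_4 = 2.809747 - (-0.538183)×(2.809747 - 2.438379)/(-0.538183 - (-2.654643))
       = 2.904180
Iteration 4:
  f(2.809747) = -0.538183
  f(2.904180) = 0.182648
  x_5 = 2.904180 - 0.182648×(2.904180 - 2.809747)/(0.182648 - (-0.538183))
       = 2.880252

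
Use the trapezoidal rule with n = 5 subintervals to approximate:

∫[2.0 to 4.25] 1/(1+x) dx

f(x) = 1/(1+x)
a = 2.0, b = 4.25, n = 5
h = (b - a)/n = 0.450000

Trapezoidal rule: (h/2)[f(x₀) + 2f(x₁) + 2f(x₂) + ... + f(xₙ)]

x_0 = 2.0000, f(x_0) = 0.333333, coefficient = 1
x_1 = 2.4500, f(x_1) = 0.289855, coefficient = 2
x_2 = 2.9000, f(x_2) = 0.256410, coefficient = 2
x_3 = 3.3500, f(x_3) = 0.229885, coefficient = 2
x_4 = 3.8000, f(x_4) = 0.208333, coefficient = 2
x_5 = 4.2500, f(x_5) = 0.190476, coefficient = 1

I ≈ (0.450000/2) × 2.492777 = 0.560875
Exact value: 0.559616
Error: 0.001259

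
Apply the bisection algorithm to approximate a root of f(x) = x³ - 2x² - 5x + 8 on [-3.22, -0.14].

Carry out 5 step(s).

f(x) = x³ - 2x² - 5x + 8
Initial interval: [-3.22, -0.14]

Iteration 1:
  c_1 = (-3.220000 + (-0.140000))/2 = -1.680000
  f(c_1) = f(-1.680000) = 6.013568
  f(a) × f(c) < 0, new interval: [-3.220000, -1.680000]
Iteration 2:
  c_2 = (-3.220000 + (-1.680000))/2 = -2.450000
  f(c_2) = f(-2.450000) = -6.461125
  f(a) × f(c) ≥ 0, new interval: [-2.450000, -1.680000]
Iteration 3:
  c_3 = (-2.450000 + (-1.680000))/2 = -2.065000
  f(c_3) = f(-2.065000) = 0.990925
  f(a) × f(c) < 0, new interval: [-2.450000, -2.065000]
Iteration 4:
  c_4 = (-2.450000 + (-2.065000))/2 = -2.257500
  f(c_4) = f(-2.257500) = -2.410024
  f(a) × f(c) ≥ 0, new interval: [-2.257500, -2.065000]
Iteration 5:
  c_5 = (-2.257500 + (-2.065000))/2 = -2.161250
  f(c_5) = f(-2.161250) = -0.630955
  f(a) × f(c) ≥ 0, new interval: [-2.161250, -2.065000]

After 5 iteration(s), the approximation is c_5 = -2.161250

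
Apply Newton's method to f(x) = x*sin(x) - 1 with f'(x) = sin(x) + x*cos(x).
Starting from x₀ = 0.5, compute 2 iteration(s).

f(x) = x*sin(x) - 1
f'(x) = sin(x) + x*cos(x)
x₀ = 0.5

Newton-Raphson formula: x_{n+1} = x_n - f(x_n)/f'(x_n)

Iteration 1:
  f(0.500000) = -0.760287
  f'(0.500000) = 0.918217
  x_1 = 0.500000 - (-0.760287)/0.918217 = 1.328004
Iteration 2:
  f(1.328004) = 0.289054
  f'(1.328004) = 1.289941
  x_2 = 1.328004 - 0.289054/1.289941 = 1.103921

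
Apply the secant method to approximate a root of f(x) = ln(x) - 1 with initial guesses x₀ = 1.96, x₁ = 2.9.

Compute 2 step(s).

f(x) = ln(x) - 1
x₀ = 1.96, x₁ = 2.9

Secant formula: x_{n+1} = x_n - f(x_n)(x_n - x_{n-1})/(f(x_n) - f(x_{n-1}))

Iteration 1:
  f(1.960000) = -0.327056
  f(2.900000) = 0.064711
  x_2 = 2.900000 - 0.064711×(2.900000 - 1.960000)/(0.064711 - (-0.327056))
       = 2.744734
Iteration 2:
  f(2.900000) = 0.064711
  f(2.744734) = 0.009684
  x_3 = 2.744734 - 0.009684×(2.744734 - 2.900000)/(0.009684 - 0.064711)
       = 2.717409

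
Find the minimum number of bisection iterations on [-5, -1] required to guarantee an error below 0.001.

We need (b-a)/2^n ≤ 0.001
(-1 - (-5))/2^n ≤ 0.001
4/2^n ≤ 0.001
2^n ≥ 4000
n ≥ log₂(4000) = 11.97
n ≥ 12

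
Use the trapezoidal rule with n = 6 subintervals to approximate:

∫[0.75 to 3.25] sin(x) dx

f(x) = sin(x)
a = 0.75, b = 3.25, n = 6
h = (b - a)/n = 0.416667

Trapezoidal rule: (h/2)[f(x₀) + 2f(x₁) + 2f(x₂) + ... + f(xₙ)]

x_0 = 0.7500, f(x_0) = 0.681639, coefficient = 1
x_1 = 1.1667, f(x_1) = 0.919445, coefficient = 2
x_2 = 1.5833, f(x_2) = 0.999921, coefficient = 2
x_3 = 2.0000, f(x_3) = 0.909297, coefficient = 2
x_4 = 2.4167, f(x_4) = 0.663080, coefficient = 2
x_5 = 2.8333, f(x_5) = 0.303400, coefficient = 2
x_6 = 3.2500, f(x_6) = -0.108195, coefficient = 1

I ≈ (0.416667/2) × 8.163732 = 1.700778
Exact value: 1.725819
Error: 0.025041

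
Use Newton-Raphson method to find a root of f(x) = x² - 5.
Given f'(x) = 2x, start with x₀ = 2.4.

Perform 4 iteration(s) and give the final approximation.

f(x) = x² - 5
f'(x) = 2x
x₀ = 2.4

Newton-Raphson formula: x_{n+1} = x_n - f(x_n)/f'(x_n)

Iteration 1:
  f(2.400000) = 0.760000
  f'(2.400000) = 4.800000
  x_1 = 2.400000 - 0.760000/4.800000 = 2.241667
Iteration 2:
  f(2.241667) = 0.025069
  f'(2.241667) = 4.483333
  x_2 = 2.241667 - 0.025069/4.483333 = 2.236075
Iteration 3:
  f(2.236075) = 0.000031
  f'(2.236075) = 4.472150
  x_3 = 2.236075 - 0.000031/4.472150 = 2.236068
Iteration 4:
  f(2.236068) = 0.000000
  f'(2.236068) = 4.472136
  x_4 = 2.236068 - 0.000000/4.472136 = 2.236068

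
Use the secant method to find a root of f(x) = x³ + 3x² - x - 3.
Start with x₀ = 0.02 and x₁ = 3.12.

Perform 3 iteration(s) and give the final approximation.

f(x) = x³ + 3x² - x - 3
x₀ = 0.02, x₁ = 3.12

Secant formula: x_{n+1} = x_n - f(x_n)(x_n - x_{n-1})/(f(x_n) - f(x_{n-1}))

Iteration 1:
  f(0.020000) = -3.018792
  f(3.120000) = 53.454528
  x_2 = 3.120000 - 53.454528×(3.120000 - 0.020000)/(53.454528 - (-3.018792))
       = 0.185711
Iteration 2:
  f(3.120000) = 53.454528
  f(0.185711) = -3.075840
  x_3 = 0.185711 - (-3.075840)×(0.185711 - 3.120000)/(-3.075840 - 53.454528)
       = 0.345367
Iteration 3:
  f(0.185711) = -3.075840
  f(0.345367) = -2.946337
  x_4 = 0.345367 - (-2.946337)×(0.345367 - 0.185711)/(-2.946337 - (-3.075840))
       = 3.977710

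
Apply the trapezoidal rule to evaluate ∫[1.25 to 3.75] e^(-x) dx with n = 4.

f(x) = e^(-x)
a = 1.25, b = 3.75, n = 4
h = (b - a)/n = 0.625000

Trapezoidal rule: (h/2)[f(x₀) + 2f(x₁) + 2f(x₂) + ... + f(xₙ)]

x_0 = 1.2500, f(x_0) = 0.286505, coefficient = 1
x_1 = 1.8750, f(x_1) = 0.153355, coefficient = 2
x_2 = 2.5000, f(x_2) = 0.082085, coefficient = 2
x_3 = 3.1250, f(x_3) = 0.043937, coefficient = 2
x_4 = 3.7500, f(x_4) = 0.023518, coefficient = 1

I ≈ (0.625000/2) × 0.868776 = 0.271493
Exact value: 0.262987
Error: 0.008506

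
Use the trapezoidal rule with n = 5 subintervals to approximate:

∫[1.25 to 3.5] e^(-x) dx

f(x) = e^(-x)
a = 1.25, b = 3.5, n = 5
h = (b - a)/n = 0.450000

Trapezoidal rule: (h/2)[f(x₀) + 2f(x₁) + 2f(x₂) + ... + f(xₙ)]

x_0 = 1.2500, f(x_0) = 0.286505, coefficient = 1
x_1 = 1.7000, f(x_1) = 0.182684, coefficient = 2
x_2 = 2.1500, f(x_2) = 0.116484, coefficient = 2
x_3 = 2.6000, f(x_3) = 0.074274, coefficient = 2
x_4 = 3.0500, f(x_4) = 0.047359, coefficient = 2
x_5 = 3.5000, f(x_5) = 0.030197, coefficient = 1

I ≈ (0.450000/2) × 1.158303 = 0.260618
Exact value: 0.256307
Error: 0.004311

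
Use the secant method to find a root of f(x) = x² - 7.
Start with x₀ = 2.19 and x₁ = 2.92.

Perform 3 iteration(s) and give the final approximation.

f(x) = x² - 7
x₀ = 2.19, x₁ = 2.92

Secant formula: x_{n+1} = x_n - f(x_n)(x_n - x_{n-1})/(f(x_n) - f(x_{n-1}))

Iteration 1:
  f(2.190000) = -2.203900
  f(2.920000) = 1.526400
  x_2 = 2.920000 - 1.526400×(2.920000 - 2.190000)/(1.526400 - (-2.203900))
       = 2.621292
Iteration 2:
  f(2.920000) = 1.526400
  f(2.621292) = -0.128830
  x_3 = 2.621292 - (-0.128830)×(2.621292 - 2.920000)/(-0.128830 - 1.526400)
       = 2.644541
Iteration 3:
  f(2.621292) = -0.128830
  f(2.644541) = -0.006404
  x_4 = 2.644541 - (-0.006404)×(2.644541 - 2.621292)/(-0.006404 - (-0.128830))
       = 2.645757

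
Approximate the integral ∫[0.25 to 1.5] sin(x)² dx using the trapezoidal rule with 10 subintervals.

f(x) = sin(x)²
a = 0.25, b = 1.5, n = 10
h = (b - a)/n = 0.125000

Trapezoidal rule: (h/2)[f(x₀) + 2f(x₁) + 2f(x₂) + ... + f(xₙ)]

x_0 = 0.2500, f(x_0) = 0.061209, coefficient = 1
x_1 = 0.3750, f(x_1) = 0.134156, coefficient = 2
x_2 = 0.5000, f(x_2) = 0.229849, coefficient = 2
x_3 = 0.6250, f(x_3) = 0.342339, coefficient = 2
x_4 = 0.7500, f(x_4) = 0.464631, coefficient = 2
x_5 = 0.8750, f(x_5) = 0.589123, coefficient = 2
x_6 = 1.0000, f(x_6) = 0.708073, coefficient = 2
x_7 = 1.1250, f(x_7) = 0.814087, coefficient = 2
x_8 = 1.2500, f(x_8) = 0.900572, coefficient = 2
x_9 = 1.3750, f(x_9) = 0.962151, coefficient = 2
x_10 = 1.5000, f(x_10) = 0.994996, coefficient = 1

I ≈ (0.125000/2) × 11.346167 = 0.709135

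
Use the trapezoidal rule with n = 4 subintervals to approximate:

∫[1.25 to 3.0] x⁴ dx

f(x) = x⁴
a = 1.25, b = 3.0, n = 4
h = (b - a)/n = 0.437500

Trapezoidal rule: (h/2)[f(x₀) + 2f(x₁) + 2f(x₂) + ... + f(xₙ)]

x_0 = 1.2500, f(x_0) = 2.441406, coefficient = 1
x_1 = 1.6875, f(x_1) = 8.109146, coefficient = 2
x_2 = 2.1250, f(x_2) = 20.390869, coefficient = 2
x_3 = 2.5625, f(x_3) = 43.117691, coefficient = 2
x_4 = 3.0000, f(x_4) = 81.000000, coefficient = 1

I ≈ (0.437500/2) × 226.676819 = 49.585554
Exact value: 47.989648
Error: 1.595906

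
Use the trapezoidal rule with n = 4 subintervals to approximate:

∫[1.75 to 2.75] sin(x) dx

f(x) = sin(x)
a = 1.75, b = 2.75, n = 4
h = (b - a)/n = 0.250000

Trapezoidal rule: (h/2)[f(x₀) + 2f(x₁) + 2f(x₂) + ... + f(xₙ)]

x_0 = 1.7500, f(x_0) = 0.983986, coefficient = 1
x_1 = 2.0000, f(x_1) = 0.909297, coefficient = 2
x_2 = 2.2500, f(x_2) = 0.778073, coefficient = 2
x_3 = 2.5000, f(x_3) = 0.598472, coefficient = 2
x_4 = 2.7500, f(x_4) = 0.381661, coefficient = 1

I ≈ (0.250000/2) × 5.937332 = 0.742167
Exact value: 0.746056
Error: 0.003890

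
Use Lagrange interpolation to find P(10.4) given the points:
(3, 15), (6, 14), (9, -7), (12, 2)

Lagrange interpolation formula:
P(x) = Σ yᵢ × Lᵢ(x)
where Lᵢ(x) = Π_{j≠i} (x - xⱼ)/(xᵢ - xⱼ)

L_0(10.4) = (10.4 - 6)/(3 - 6) × (10.4 - 9)/(3 - 9) × (10.4 - 12)/(3 - 12) = 0.060840
L_1(10.4) = (10.4 - 3)/(6 - 3) × (10.4 - 9)/(6 - 9) × (10.4 - 12)/(6 - 12) = -0.306963
L_2(10.4) = (10.4 - 3)/(9 - 3) × (10.4 - 6)/(9 - 6) × (10.4 - 12)/(9 - 12) = 0.964741
L_3(10.4) = (10.4 - 3)/(12 - 3) × (10.4 - 6)/(12 - 6) × (10.4 - 9)/(12 - 9) = 0.281383

P(10.4) = 15×L_0(10.4) + 14×L_1(10.4) + (-7)×L_2(10.4) + 2×L_3(10.4)
P(10.4) = -9.575309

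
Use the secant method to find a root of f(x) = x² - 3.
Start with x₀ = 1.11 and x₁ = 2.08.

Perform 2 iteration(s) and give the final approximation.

f(x) = x² - 3
x₀ = 1.11, x₁ = 2.08

Secant formula: x_{n+1} = x_n - f(x_n)(x_n - x_{n-1})/(f(x_n) - f(x_{n-1}))

Iteration 1:
  f(1.110000) = -1.767900
  f(2.080000) = 1.326400
  x_2 = 2.080000 - 1.326400×(2.080000 - 1.110000)/(1.326400 - (-1.767900))
       = 1.664201
Iteration 2:
  f(2.080000) = 1.326400
  f(1.664201) = -0.230436
  x_3 = 1.664201 - (-0.230436)×(1.664201 - 2.080000)/(-0.230436 - 1.326400)
       = 1.725745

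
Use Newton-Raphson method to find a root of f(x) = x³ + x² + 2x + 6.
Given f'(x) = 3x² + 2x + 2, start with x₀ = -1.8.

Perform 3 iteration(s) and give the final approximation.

f(x) = x³ + x² + 2x + 6
f'(x) = 3x² + 2x + 2
x₀ = -1.8

Newton-Raphson formula: x_{n+1} = x_n - f(x_n)/f'(x_n)

Iteration 1:
  f(-1.800000) = -0.192000
  f'(-1.800000) = 8.120000
  x_1 = -1.800000 - (-0.192000)/8.120000 = -1.776355
Iteration 2:
  f(-1.776355) = -0.002447
  f'(-1.776355) = 7.913598
  x_2 = -1.776355 - (-0.002447)/7.913598 = -1.776045
Iteration 3:
  f(-1.776045) = 0.000000
  f'(-1.776045) = 7.910922
  x_3 = -1.776045 - 0.000000/7.910922 = -1.776045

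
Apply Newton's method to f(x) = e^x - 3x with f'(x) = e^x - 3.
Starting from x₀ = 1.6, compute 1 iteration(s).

f(x) = e^x - 3x
f'(x) = e^x - 3
x₀ = 1.6

Newton-Raphson formula: x_{n+1} = x_n - f(x_n)/f'(x_n)

Iteration 1:
  f(1.600000) = 0.153032
  f'(1.600000) = 1.953032
  x_1 = 1.600000 - 0.153032/1.953032 = 1.521644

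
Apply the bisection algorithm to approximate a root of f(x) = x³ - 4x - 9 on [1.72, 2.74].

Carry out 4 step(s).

f(x) = x³ - 4x - 9
Initial interval: [1.72, 2.74]

Iteration 1:
  c_1 = (1.720000 + 2.740000)/2 = 2.230000
  f(c_1) = f(2.230000) = -6.830433
  f(a) × f(c) ≥ 0, new interval: [2.230000, 2.740000]
Iteration 2:
  c_2 = (2.230000 + 2.740000)/2 = 2.485000
  f(c_2) = f(2.485000) = -3.594566
  f(a) × f(c) ≥ 0, new interval: [2.485000, 2.740000]
Iteration 3:
  c_3 = (2.485000 + 2.740000)/2 = 2.612500
  f(c_3) = f(2.612500) = -1.619279
  f(a) × f(c) ≥ 0, new interval: [2.612500, 2.740000]
Iteration 4:
  c_4 = (2.612500 + 2.740000)/2 = 2.676250
  f(c_4) = f(2.676250) = -0.536857
  f(a) × f(c) ≥ 0, new interval: [2.676250, 2.740000]

After 4 iteration(s), the approximation is c_4 = 2.676250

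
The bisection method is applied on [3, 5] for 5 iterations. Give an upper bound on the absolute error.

Bisection error bound: |error| ≤ (b-a)/2^n
|error| ≤ (5 - 3)/2^5 = 2/2^5
|error| ≤ 0.0625000000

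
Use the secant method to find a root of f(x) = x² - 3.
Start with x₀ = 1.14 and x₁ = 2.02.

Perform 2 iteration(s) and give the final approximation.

f(x) = x² - 3
x₀ = 1.14, x₁ = 2.02

Secant formula: x_{n+1} = x_n - f(x_n)(x_n - x_{n-1})/(f(x_n) - f(x_{n-1}))

Iteration 1:
  f(1.140000) = -1.700400
  f(2.020000) = 1.080400
  x_2 = 2.020000 - 1.080400×(2.020000 - 1.140000)/(1.080400 - (-1.700400))
       = 1.678101
Iteration 2:
  f(2.020000) = 1.080400
  f(1.678101) = -0.183976
  x_3 = 1.678101 - (-0.183976)×(1.678101 - 2.020000)/(-0.183976 - 1.080400)
       = 1.727850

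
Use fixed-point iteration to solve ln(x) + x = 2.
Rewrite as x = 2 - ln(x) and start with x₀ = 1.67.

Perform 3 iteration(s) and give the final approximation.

Equation: ln(x) + x = 2
Fixed-point form: x = 2 - ln(x)
x₀ = 1.67

x_1 = g(1.670000) = 1.487176
x_2 = g(1.487176) = 1.603121
x_3 = g(1.603121) = 1.528048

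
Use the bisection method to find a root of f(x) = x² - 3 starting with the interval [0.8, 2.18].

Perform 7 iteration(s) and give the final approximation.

f(x) = x² - 3
Initial interval: [0.8, 2.18]

Iteration 1:
  c_1 = (0.800000 + 2.180000)/2 = 1.490000
  f(c_1) = f(1.490000) = -0.779900
  f(a) × f(c) ≥ 0, new interval: [1.490000, 2.180000]
Iteration 2:
  c_2 = (1.490000 + 2.180000)/2 = 1.835000
  f(c_2) = f(1.835000) = 0.367225
  f(a) × f(c) < 0, new interval: [1.490000, 1.835000]
Iteration 3:
  c_3 = (1.490000 + 1.835000)/2 = 1.662500
  f(c_3) = f(1.662500) = -0.236094
  f(a) × f(c) ≥ 0, new interval: [1.662500, 1.835000]
Iteration 4:
  c_4 = (1.662500 + 1.835000)/2 = 1.748750
  f(c_4) = f(1.748750) = 0.058127
  f(a) × f(c) < 0, new interval: [1.662500, 1.748750]
Iteration 5:
  c_5 = (1.662500 + 1.748750)/2 = 1.705625
  f(c_5) = f(1.705625) = -0.090843
  f(a) × f(c) ≥ 0, new interval: [1.705625, 1.748750]
Iteration 6:
  c_6 = (1.705625 + 1.748750)/2 = 1.727188
  f(c_6) = f(1.727188) = -0.016823
  f(a) × f(c) ≥ 0, new interval: [1.727188, 1.748750]
Iteration 7:
  c_7 = (1.727188 + 1.748750)/2 = 1.737969
  f(c_7) = f(1.737969) = 0.020535
  f(a) × f(c) < 0, new interval: [1.727188, 1.737969]

After 7 iteration(s), the approximation is c_7 = 1.737969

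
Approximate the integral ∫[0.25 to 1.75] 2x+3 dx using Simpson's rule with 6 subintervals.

f(x) = 2x+3
a = 0.25, b = 1.75, n = 6
h = (b - a)/n = 0.250000

Simpson's rule: (h/3)[f(x₀) + 4f(x₁) + 2f(x₂) + ... + f(xₙ)]

x_0 = 0.2500, f(x_0) = 3.500000, coefficient = 1
x_1 = 0.5000, f(x_1) = 4.000000, coefficient = 4
x_2 = 0.7500, f(x_2) = 4.500000, coefficient = 2
x_3 = 1.0000, f(x_3) = 5.000000, coefficient = 4
x_4 = 1.2500, f(x_4) = 5.500000, coefficient = 2
x_5 = 1.5000, f(x_5) = 6.000000, coefficient = 4
x_6 = 1.7500, f(x_6) = 6.500000, coefficient = 1

I ≈ (0.250000/3) × 90.000000 = 7.500000
Exact value: 7.500000
Error: 0.000000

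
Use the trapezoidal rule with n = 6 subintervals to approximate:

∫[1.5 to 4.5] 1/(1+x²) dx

f(x) = 1/(1+x²)
a = 1.5, b = 4.5, n = 6
h = (b - a)/n = 0.500000

Trapezoidal rule: (h/2)[f(x₀) + 2f(x₁) + 2f(x₂) + ... + f(xₙ)]

x_0 = 1.5000, f(x_0) = 0.307692, coefficient = 1
x_1 = 2.0000, f(x_1) = 0.200000, coefficient = 2
x_2 = 2.5000, f(x_2) = 0.137931, coefficient = 2
x_3 = 3.0000, f(x_3) = 0.100000, coefficient = 2
x_4 = 3.5000, f(x_4) = 0.075472, coefficient = 2
x_5 = 4.0000, f(x_5) = 0.058824, coefficient = 2
x_6 = 4.5000, f(x_6) = 0.047059, coefficient = 1

I ≈ (0.500000/2) × 1.499204 = 0.374801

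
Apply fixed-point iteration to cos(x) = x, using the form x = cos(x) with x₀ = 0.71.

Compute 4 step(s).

Equation: cos(x) = x
Fixed-point form: x = cos(x)
x₀ = 0.71

x_1 = g(0.710000) = 0.758362
x_2 = g(0.758362) = 0.725964
x_3 = g(0.725964) = 0.747860
x_4 = g(0.747860) = 0.733146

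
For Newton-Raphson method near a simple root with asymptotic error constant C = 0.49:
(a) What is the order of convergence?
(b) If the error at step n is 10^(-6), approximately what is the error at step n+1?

(a) Newton-Raphson has quadratic (order 2) convergence near simple roots.
    This means |e_{n+1}| ≈ C|e_n|².

(b) With |e_n| = 10^(-6) and C = 0.49:
    |e_{n+1}| ≈ 0.49 × (10^(-6))² = 0.49 × 10^(-12)

(a) 2 (quadratic); (b) |e_{n+1}| ≈ 4.900e-13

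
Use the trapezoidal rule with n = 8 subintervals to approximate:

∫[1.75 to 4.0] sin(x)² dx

f(x) = sin(x)²
a = 1.75, b = 4.0, n = 8
h = (b - a)/n = 0.281250

Trapezoidal rule: (h/2)[f(x₀) + 2f(x₁) + 2f(x₂) + ... + f(xₙ)]

x_0 = 1.7500, f(x_0) = 0.968228, coefficient = 1
x_1 = 2.0312, f(x_1) = 0.802549, coefficient = 2
x_2 = 2.3125, f(x_2) = 0.543639, coefficient = 2
x_3 = 2.5938, f(x_3) = 0.271281, coefficient = 2
x_4 = 2.8750, f(x_4) = 0.069404, coefficient = 2
x_5 = 3.1562, f(x_5) = 0.000215, coefficient = 2
x_6 = 3.4375, f(x_6) = 0.085035, coefficient = 2
x_7 = 3.7188, f(x_7) = 0.297727, coefficient = 2
x_8 = 4.0000, f(x_8) = 0.572750, coefficient = 1

I ≈ (0.281250/2) × 5.680679 = 0.798846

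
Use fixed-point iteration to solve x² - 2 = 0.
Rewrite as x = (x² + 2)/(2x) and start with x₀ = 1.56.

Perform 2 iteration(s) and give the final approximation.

Equation: x² - 2 = 0
Fixed-point form: x = (x² + 2)/(2x)
x₀ = 1.56

x_1 = g(1.560000) = 1.421026
x_2 = g(1.421026) = 1.414230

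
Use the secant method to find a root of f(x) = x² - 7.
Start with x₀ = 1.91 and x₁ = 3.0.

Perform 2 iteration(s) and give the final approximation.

f(x) = x² - 7
x₀ = 1.91, x₁ = 3.0

Secant formula: x_{n+1} = x_n - f(x_n)(x_n - x_{n-1})/(f(x_n) - f(x_{n-1}))

Iteration 1:
  f(1.910000) = -3.351900
  f(3.000000) = 2.000000
  x_2 = 3.000000 - 2.000000×(3.000000 - 1.910000)/(2.000000 - (-3.351900))
       = 2.592668
Iteration 2:
  f(3.000000) = 2.000000
  f(2.592668) = -0.278073
  x_3 = 2.592668 - (-0.278073)×(2.592668 - 3.000000)/(-0.278073 - 2.000000)
       = 2.642389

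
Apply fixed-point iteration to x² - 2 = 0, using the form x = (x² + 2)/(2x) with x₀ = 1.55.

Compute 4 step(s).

Equation: x² - 2 = 0
Fixed-point form: x = (x² + 2)/(2x)
x₀ = 1.55

x_1 = g(1.550000) = 1.420161
x_2 = g(1.420161) = 1.414226
x_3 = g(1.414226) = 1.414214
x_4 = g(1.414214) = 1.414214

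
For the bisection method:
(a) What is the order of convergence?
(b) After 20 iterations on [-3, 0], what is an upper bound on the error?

(a) Bisection has linear (order 1) convergence; the error is halved each step.

(b) Error bound = (b-a)/2^n = (0 - (-3))/2^{20}
    = 3/2^{20}

(a) 1 (linear); (b) error ≤ 2.86e-06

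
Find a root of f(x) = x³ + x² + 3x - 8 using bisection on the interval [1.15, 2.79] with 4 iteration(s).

f(x) = x³ + x² + 3x - 8
Initial interval: [1.15, 2.79]

Iteration 1:
  c_1 = (1.150000 + 2.790000)/2 = 1.970000
  f(c_1) = f(1.970000) = 9.436273
  f(a) × f(c) < 0, new interval: [1.150000, 1.970000]
Iteration 2:
  c_2 = (1.150000 + 1.970000)/2 = 1.560000
  f(c_2) = f(1.560000) = 2.910016
  f(a) × f(c) < 0, new interval: [1.150000, 1.560000]
Iteration 3:
  c_3 = (1.150000 + 1.560000)/2 = 1.355000
  f(c_3) = f(1.355000) = 0.388839
  f(a) × f(c) < 0, new interval: [1.150000, 1.355000]
Iteration 4:
  c_4 = (1.150000 + 1.355000)/2 = 1.252500
  f(c_4) = f(1.252500) = -0.708877
  f(a) × f(c) ≥ 0, new interval: [1.252500, 1.355000]

After 4 iteration(s), the approximation is c_4 = 1.252500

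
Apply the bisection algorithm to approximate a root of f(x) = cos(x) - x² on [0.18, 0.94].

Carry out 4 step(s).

f(x) = cos(x) - x²
Initial interval: [0.18, 0.94]

Iteration 1:
  c_1 = (0.180000 + 0.940000)/2 = 0.560000
  f(c_1) = f(0.560000) = 0.533655
  f(a) × f(c) ≥ 0, new interval: [0.560000, 0.940000]
Iteration 2:
  c_2 = (0.560000 + 0.940000)/2 = 0.750000
  f(c_2) = f(0.750000) = 0.169189
  f(a) × f(c) ≥ 0, new interval: [0.750000, 0.940000]
Iteration 3:
  c_3 = (0.750000 + 0.940000)/2 = 0.845000
  f(c_3) = f(0.845000) = -0.050294
  f(a) × f(c) < 0, new interval: [0.750000, 0.845000]
Iteration 4:
  c_4 = (0.750000 + 0.845000)/2 = 0.797500
  f(c_4) = f(0.797500) = 0.062492
  f(a) × f(c) ≥ 0, new interval: [0.797500, 0.845000]

After 4 iteration(s), the approximation is c_4 = 0.797500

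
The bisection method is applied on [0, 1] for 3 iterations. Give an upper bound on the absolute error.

Bisection error bound: |error| ≤ (b-a)/2^n
|error| ≤ (1 - 0)/2^3 = 1/2^3
|error| ≤ 0.1250000000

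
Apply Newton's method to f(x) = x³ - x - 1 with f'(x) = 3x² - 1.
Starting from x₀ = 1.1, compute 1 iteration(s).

f(x) = x³ - x - 1
f'(x) = 3x² - 1
x₀ = 1.1

Newton-Raphson formula: x_{n+1} = x_n - f(x_n)/f'(x_n)

Iteration 1:
  f(1.100000) = -0.769000
  f'(1.100000) = 2.630000
  x_1 = 1.100000 - (-0.769000)/2.630000 = 1.392395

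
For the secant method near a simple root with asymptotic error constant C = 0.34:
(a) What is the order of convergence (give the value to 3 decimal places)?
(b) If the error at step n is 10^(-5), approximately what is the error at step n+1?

(a) Secant method has superlinear convergence with order φ = (1+√5)/2 ≈ 1.618.
    This means |e_{n+1}| ≈ C|e_n|^1.618.

(b) With |e_n| = 10^(-5) and C = 0.34:
    |e_{n+1}| ≈ 0.34 × (10^(-5))^1.618 = 0.34 × 10^(-8.09)

(a) ≈ 1.618 (golden ratio); (b) |e_{n+1}| ≈ 2.763e-09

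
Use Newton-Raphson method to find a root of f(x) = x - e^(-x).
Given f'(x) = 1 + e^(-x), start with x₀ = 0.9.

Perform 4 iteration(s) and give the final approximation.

f(x) = x - e^(-x)
f'(x) = 1 + e^(-x)
x₀ = 0.9

Newton-Raphson formula: x_{n+1} = x_n - f(x_n)/f'(x_n)

Iteration 1:
  f(0.900000) = 0.493430
  f'(0.900000) = 1.406570
  x_1 = 0.900000 - 0.493430/1.406570 = 0.549196
Iteration 2:
  f(0.549196) = -0.028218
  f'(0.549196) = 1.577414
  x_2 = 0.549196 - (-0.028218)/1.577414 = 0.567085
Iteration 3:
  f(0.567085) = -0.000092
  f'(0.567085) = 1.567177
  x_3 = 0.567085 - (-0.000092)/1.567177 = 0.567143
Iteration 4:
  f(0.567143) = 0.000000
  f'(0.567143) = 1.567143
  x_4 = 0.567143 - 0.000000/1.567143 = 0.567143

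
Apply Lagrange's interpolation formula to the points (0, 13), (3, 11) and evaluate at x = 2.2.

Lagrange interpolation formula:
P(x) = Σ yᵢ × Lᵢ(x)
where Lᵢ(x) = Π_{j≠i} (x - xⱼ)/(xᵢ - xⱼ)

L_0(2.2) = (2.2 - 3)/(0 - 3) = 0.266667
L_1(2.2) = (2.2 - 0)/(3 - 0) = 0.733333

P(2.2) = 13×L_0(2.2) + 11×L_1(2.2)
P(2.2) = 11.533333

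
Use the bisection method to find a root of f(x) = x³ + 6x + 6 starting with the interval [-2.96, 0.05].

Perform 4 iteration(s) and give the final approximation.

f(x) = x³ + 6x + 6
Initial interval: [-2.96, 0.05]

Iteration 1:
  c_1 = (-2.960000 + 0.050000)/2 = -1.455000
  f(c_1) = f(-1.455000) = -5.810271
  f(a) × f(c) ≥ 0, new interval: [-1.455000, 0.050000]
Iteration 2:
  c_2 = (-1.455000 + 0.050000)/2 = -0.702500
  f(c_2) = f(-0.702500) = 1.438312
  f(a) × f(c) < 0, new interval: [-1.455000, -0.702500]
Iteration 3:
  c_3 = (-1.455000 + (-0.702500))/2 = -1.078750
  f(c_3) = f(-1.078750) = -1.727843
  f(a) × f(c) ≥ 0, new interval: [-1.078750, -0.702500]
Iteration 4:
  c_4 = (-1.078750 + (-0.702500))/2 = -0.890625
  f(c_4) = f(-0.890625) = -0.050205
  f(a) × f(c) ≥ 0, new interval: [-0.890625, -0.702500]

After 4 iteration(s), the approximation is c_4 = -0.890625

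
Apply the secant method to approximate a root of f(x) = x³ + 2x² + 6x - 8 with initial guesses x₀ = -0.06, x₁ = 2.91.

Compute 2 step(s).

f(x) = x³ + 2x² + 6x - 8
x₀ = -0.06, x₁ = 2.91

Secant formula: x_{n+1} = x_n - f(x_n)(x_n - x_{n-1})/(f(x_n) - f(x_{n-1}))

Iteration 1:
  f(-0.060000) = -8.353016
  f(2.910000) = 51.038371
  x_2 = 2.910000 - 51.038371×(2.910000 - (-0.060000))/(51.038371 - (-8.353016))
       = 0.357711
Iteration 2:
  f(2.910000) = 51.038371
  f(0.357711) = -5.552045
  x_3 = 0.357711 - (-5.552045)×(0.357711 - 2.910000)/(-5.552045 - 51.038371)
       = 0.608115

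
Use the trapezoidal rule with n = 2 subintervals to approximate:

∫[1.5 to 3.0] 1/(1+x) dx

f(x) = 1/(1+x)
a = 1.5, b = 3.0, n = 2
h = (b - a)/n = 0.750000

Trapezoidal rule: (h/2)[f(x₀) + 2f(x₁) + 2f(x₂) + ... + f(xₙ)]

x_0 = 1.5000, f(x_0) = 0.400000, coefficient = 1
x_1 = 2.2500, f(x_1) = 0.307692, coefficient = 2
x_2 = 3.0000, f(x_2) = 0.250000, coefficient = 1

I ≈ (0.750000/2) × 1.265385 = 0.474519
Exact value: 0.470004
Error: 0.004516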